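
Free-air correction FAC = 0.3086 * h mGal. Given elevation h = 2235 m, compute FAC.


FAC = 0.3086 * h
= 0.3086 * 2235
= 689.721 mGal

689.721


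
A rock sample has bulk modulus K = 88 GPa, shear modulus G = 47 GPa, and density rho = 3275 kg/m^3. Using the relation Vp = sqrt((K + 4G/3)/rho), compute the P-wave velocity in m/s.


First compute the effective modulus:
K + 4G/3 = 88e9 + 4*47e9/3 = 150666666666.67 Pa
Then divide by density:
150666666666.67 / 3275 = 46005089.0585 Pa/(kg/m^3)
Take the square root:
Vp = sqrt(46005089.0585) = 6782.71 m/s

6782.71


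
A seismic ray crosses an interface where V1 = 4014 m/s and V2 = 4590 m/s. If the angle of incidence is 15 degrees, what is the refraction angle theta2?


sin(theta1) = sin(15 deg) = 0.258819
sin(theta2) = V2/V1 * sin(theta1) = 4590/4014 * 0.258819 = 0.295959
theta2 = arcsin(0.295959) = 17.2151 degrees

17.2151


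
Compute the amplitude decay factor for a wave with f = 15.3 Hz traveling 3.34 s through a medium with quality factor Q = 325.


pi*f*t/Q = pi*15.3*3.34/325 = 0.493974
A/A0 = exp(-0.493974) = 0.610196

0.610196


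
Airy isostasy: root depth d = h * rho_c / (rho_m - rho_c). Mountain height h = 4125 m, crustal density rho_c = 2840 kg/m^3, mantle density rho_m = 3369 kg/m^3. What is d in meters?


rho_m - rho_c = 3369 - 2840 = 529
d = 4125 * 2840 / 529
= 11715000 / 529
= 22145.56 m

22145.56


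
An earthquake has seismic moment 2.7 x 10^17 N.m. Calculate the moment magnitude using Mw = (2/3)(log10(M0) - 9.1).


log10(M0) = log10(2.7 x 10^17) = 17.4314
Mw = 2/3 * (17.4314 - 9.1)
= 2/3 * 8.3314
= 5.55

5.55


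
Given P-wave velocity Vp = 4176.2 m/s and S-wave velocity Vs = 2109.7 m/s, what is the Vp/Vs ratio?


Vp/Vs = 4176.2 / 2109.7
= 1.9795

1.9795


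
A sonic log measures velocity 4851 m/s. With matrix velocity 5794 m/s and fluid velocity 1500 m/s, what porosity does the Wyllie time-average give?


1/V - 1/Vm = 1/4851 - 1/5794 = 3.355e-05
1/Vf - 1/Vm = 1/1500 - 1/5794 = 0.00049407
phi = 3.355e-05 / 0.00049407 = 0.0679

0.0679


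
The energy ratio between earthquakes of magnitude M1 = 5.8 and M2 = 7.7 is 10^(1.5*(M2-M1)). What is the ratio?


M2 - M1 = 7.7 - 5.8 = 1.9
1.5 * 1.9 = 2.85
ratio = 10^2.85 = 707.95

707.95


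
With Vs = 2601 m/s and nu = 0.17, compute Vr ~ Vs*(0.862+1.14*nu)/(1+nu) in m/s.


Numerator factor = 0.862 + 1.14*0.17 = 1.0558
Denominator = 1 + 0.17 = 1.17
Vr = 2601 * 1.0558 / 1.17 = 2347.12 m/s

2347.12


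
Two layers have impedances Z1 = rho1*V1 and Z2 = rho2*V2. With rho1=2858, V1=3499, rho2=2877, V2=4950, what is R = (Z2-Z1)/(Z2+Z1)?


Z1 = 2858 * 3499 = 10000142
Z2 = 2877 * 4950 = 14241150
R = (14241150 - 10000142) / (14241150 + 10000142) = 4241008 / 24241292 = 0.1749

0.1749


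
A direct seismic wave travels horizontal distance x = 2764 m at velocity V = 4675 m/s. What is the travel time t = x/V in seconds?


t = x / V
= 2764 / 4675
= 0.5912 s

0.5912


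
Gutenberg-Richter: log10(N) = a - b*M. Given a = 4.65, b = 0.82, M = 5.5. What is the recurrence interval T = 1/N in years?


log10(N) = 4.65 - 0.82*5.5 = 0.14
N = 10^0.14 = 1.380384
T = 1/N = 1/1.380384 = 0.7244 years

0.7244


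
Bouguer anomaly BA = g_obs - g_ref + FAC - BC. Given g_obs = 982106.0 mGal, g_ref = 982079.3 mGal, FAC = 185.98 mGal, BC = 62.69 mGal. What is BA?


BA = g_obs - g_ref + FAC - BC
= 982106.0 - 982079.3 + 185.98 - 62.69
= 149.99 mGal

149.99


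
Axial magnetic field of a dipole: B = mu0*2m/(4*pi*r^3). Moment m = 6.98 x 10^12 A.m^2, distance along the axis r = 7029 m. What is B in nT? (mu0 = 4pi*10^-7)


m = 6.98 x 10^12 = 6980000000000 A.m^2
2m = 13960000000000 A.m^2
r^3 = 7029^3 = 347280685389
B = (4pi*10^-7) * 13960000000000 / (4*pi * 347280685389) * 1e9
= 17542653.377645 / 4364057799806.84 * 1e9
= 4019.8032 nT

4019.8032


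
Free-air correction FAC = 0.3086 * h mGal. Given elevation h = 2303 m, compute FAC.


FAC = 0.3086 * h
= 0.3086 * 2303
= 710.7058 mGal

710.7058


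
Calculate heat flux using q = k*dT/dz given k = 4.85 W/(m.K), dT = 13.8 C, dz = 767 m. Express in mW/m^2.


q = k * dT / dz * 1000
= 4.85 * 13.8 / 767 * 1000
= 0.087262 * 1000
= 87.2621 mW/m^2

87.2621


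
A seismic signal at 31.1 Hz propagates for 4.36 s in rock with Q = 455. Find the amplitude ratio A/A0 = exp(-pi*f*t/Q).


pi*f*t/Q = pi*31.1*4.36/455 = 0.936236
A/A0 = exp(-0.936236) = 0.392101

0.392101


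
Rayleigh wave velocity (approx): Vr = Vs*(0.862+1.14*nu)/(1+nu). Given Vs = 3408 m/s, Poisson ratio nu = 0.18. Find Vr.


Numerator factor = 0.862 + 1.14*0.18 = 1.0672
Denominator = 1 + 0.18 = 1.18
Vr = 3408 * 1.0672 / 1.18 = 3082.22 m/s

3082.22


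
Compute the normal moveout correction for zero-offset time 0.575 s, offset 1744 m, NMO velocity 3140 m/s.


x/Vnmo = 1744/3140 = 0.555414
(x/Vnmo)^2 = 0.308485
t0^2 = 0.330625
sqrt(0.330625 + 0.308485) = 0.799443
dt = 0.799443 - 0.575 = 0.224443

0.224443


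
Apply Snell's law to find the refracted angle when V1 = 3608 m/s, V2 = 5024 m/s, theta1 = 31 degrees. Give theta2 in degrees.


sin(theta1) = sin(31 deg) = 0.515038
sin(theta2) = V2/V1 * sin(theta1) = 5024/3608 * 0.515038 = 0.717171
theta2 = arcsin(0.717171) = 45.8214 degrees

45.8214


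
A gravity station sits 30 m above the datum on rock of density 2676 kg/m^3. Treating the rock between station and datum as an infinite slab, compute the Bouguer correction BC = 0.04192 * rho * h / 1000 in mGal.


BC = 0.04192 * rho * h / 1000
= 0.04192 * 2676 * 30 / 1000
= 3.3653 mGal

3.3653


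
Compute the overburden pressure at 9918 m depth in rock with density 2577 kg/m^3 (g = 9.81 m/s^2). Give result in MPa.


P = rho * g * z / 1e6
= 2577 * 9.81 * 9918 / 1e6
= 250730709.66 / 1e6
= 250.7307 MPa

250.7307


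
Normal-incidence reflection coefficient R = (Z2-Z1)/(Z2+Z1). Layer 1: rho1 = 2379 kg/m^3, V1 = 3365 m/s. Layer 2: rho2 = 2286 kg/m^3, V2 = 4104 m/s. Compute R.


Z1 = 2379 * 3365 = 8005335
Z2 = 2286 * 4104 = 9381744
R = (9381744 - 8005335) / (9381744 + 8005335) = 1376409 / 17387079 = 0.0792

0.0792


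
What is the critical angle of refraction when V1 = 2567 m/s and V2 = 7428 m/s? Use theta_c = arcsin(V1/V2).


V1/V2 = 2567/7428 = 0.345584
theta_c = arcsin(0.345584) = 20.2175 degrees

20.2175


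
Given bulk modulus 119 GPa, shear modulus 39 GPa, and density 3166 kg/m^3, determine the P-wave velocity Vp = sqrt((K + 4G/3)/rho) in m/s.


First compute the effective modulus:
K + 4G/3 = 119e9 + 4*39e9/3 = 171000000000.0 Pa
Then divide by density:
171000000000.0 / 3166 = 54011370.8149 Pa/(kg/m^3)
Take the square root:
Vp = sqrt(54011370.8149) = 7349.24 m/s

7349.24


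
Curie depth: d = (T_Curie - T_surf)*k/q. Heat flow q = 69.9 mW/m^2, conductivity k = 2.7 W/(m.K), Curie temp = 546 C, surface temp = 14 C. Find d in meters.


T_Curie - T_surf = 546 - 14 = 532 C
Convert q to W/m^2: 69.9 mW/m^2 = 0.0699 W/m^2
d = 532 * 2.7 / 0.0699 = 20549.36 m

20549.36


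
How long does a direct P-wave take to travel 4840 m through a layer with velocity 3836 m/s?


t = x / V
= 4840 / 3836
= 1.2617 s

1.2617


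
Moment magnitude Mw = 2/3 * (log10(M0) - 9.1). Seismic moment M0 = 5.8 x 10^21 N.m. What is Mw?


log10(M0) = log10(5.8 x 10^21) = 21.7634
Mw = 2/3 * (21.7634 - 9.1)
= 2/3 * 12.6634
= 8.44

8.44


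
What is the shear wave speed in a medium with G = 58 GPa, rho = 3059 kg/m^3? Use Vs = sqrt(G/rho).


Convert G to Pa: G = 58e9 Pa
Compute G/rho = 58e9 / 3059 = 18960444.5897
Vs = sqrt(18960444.5897) = 4354.36 m/s

4354.36


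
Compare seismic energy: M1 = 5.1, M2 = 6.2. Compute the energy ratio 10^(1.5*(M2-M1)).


M2 - M1 = 6.2 - 5.1 = 1.1
1.5 * 1.1 = 1.65
ratio = 10^1.65 = 44.67

44.67


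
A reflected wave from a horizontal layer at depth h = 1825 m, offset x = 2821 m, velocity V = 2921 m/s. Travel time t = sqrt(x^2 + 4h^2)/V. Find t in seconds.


x^2 + 4h^2 = 2821^2 + 4*1825^2 = 7958041 + 13322500 = 21280541
sqrt(21280541) = 4613.0837
t = 4613.0837 / 2921 = 1.5793 s

1.5793


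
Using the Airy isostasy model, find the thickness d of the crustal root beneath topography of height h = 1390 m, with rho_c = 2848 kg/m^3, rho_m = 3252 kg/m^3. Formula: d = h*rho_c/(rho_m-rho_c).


rho_m - rho_c = 3252 - 2848 = 404
d = 1390 * 2848 / 404
= 3958720 / 404
= 9798.81 m

9798.81


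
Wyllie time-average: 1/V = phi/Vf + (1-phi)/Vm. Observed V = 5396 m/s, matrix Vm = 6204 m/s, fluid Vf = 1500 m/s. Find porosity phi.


1/V - 1/Vm = 1/5396 - 1/6204 = 2.414e-05
1/Vf - 1/Vm = 1/1500 - 1/6204 = 0.00050548
phi = 2.414e-05 / 0.00050548 = 0.0477

0.0477


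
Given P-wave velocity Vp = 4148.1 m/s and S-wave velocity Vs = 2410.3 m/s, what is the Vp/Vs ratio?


Vp/Vs = 4148.1 / 2410.3
= 1.721

1.721


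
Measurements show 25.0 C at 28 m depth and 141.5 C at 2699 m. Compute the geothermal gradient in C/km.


dT = 141.5 - 25.0 = 116.5 C
dz = 2699 - 28 = 2671 m
gradient = dT/dz * 1000 = 116.5/2671 * 1000 = 43.6166 C/km

43.6166


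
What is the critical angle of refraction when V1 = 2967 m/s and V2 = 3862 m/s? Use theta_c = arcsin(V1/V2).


V1/V2 = 2967/3862 = 0.768255
theta_c = arcsin(0.768255) = 50.1974 degrees

50.1974


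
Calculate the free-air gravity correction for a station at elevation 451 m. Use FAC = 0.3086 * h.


FAC = 0.3086 * h
= 0.3086 * 451
= 139.1786 mGal

139.1786


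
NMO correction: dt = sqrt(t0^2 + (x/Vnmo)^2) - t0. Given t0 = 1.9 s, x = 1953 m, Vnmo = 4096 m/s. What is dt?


x/Vnmo = 1953/4096 = 0.476807
(x/Vnmo)^2 = 0.227345
t0^2 = 3.61
sqrt(3.61 + 0.227345) = 1.958914
dt = 1.958914 - 1.9 = 0.058914

0.058914


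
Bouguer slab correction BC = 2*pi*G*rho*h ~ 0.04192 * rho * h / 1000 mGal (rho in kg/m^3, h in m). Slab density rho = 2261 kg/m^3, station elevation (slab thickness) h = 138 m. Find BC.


BC = 0.04192 * rho * h / 1000
= 0.04192 * 2261 * 138 / 1000
= 13.0798 mGal

13.0798


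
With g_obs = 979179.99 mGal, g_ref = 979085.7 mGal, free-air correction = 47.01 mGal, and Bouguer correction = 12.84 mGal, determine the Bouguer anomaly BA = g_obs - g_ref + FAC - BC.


BA = g_obs - g_ref + FAC - BC
= 979179.99 - 979085.7 + 47.01 - 12.84
= 128.46 mGal

128.46


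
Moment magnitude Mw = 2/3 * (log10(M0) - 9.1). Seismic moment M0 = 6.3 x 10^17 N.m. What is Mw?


log10(M0) = log10(6.3 x 10^17) = 17.7993
Mw = 2/3 * (17.7993 - 9.1)
= 2/3 * 8.6993
= 5.8

5.8


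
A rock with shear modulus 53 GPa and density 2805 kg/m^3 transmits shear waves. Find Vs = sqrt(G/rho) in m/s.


Convert G to Pa: G = 53e9 Pa
Compute G/rho = 53e9 / 2805 = 18894830.6595
Vs = sqrt(18894830.6595) = 4346.82 m/s

4346.82


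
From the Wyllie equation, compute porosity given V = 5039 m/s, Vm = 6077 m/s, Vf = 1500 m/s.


1/V - 1/Vm = 1/5039 - 1/6077 = 3.39e-05
1/Vf - 1/Vm = 1/1500 - 1/6077 = 0.00050211
phi = 3.39e-05 / 0.00050211 = 0.0675

0.0675


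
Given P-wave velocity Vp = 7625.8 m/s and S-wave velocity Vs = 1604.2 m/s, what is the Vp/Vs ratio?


Vp/Vs = 7625.8 / 1604.2
= 4.7536

4.7536


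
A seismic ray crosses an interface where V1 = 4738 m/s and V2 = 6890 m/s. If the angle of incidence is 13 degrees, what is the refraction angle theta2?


sin(theta1) = sin(13 deg) = 0.224951
sin(theta2) = V2/V1 * sin(theta1) = 6890/4738 * 0.224951 = 0.327124
theta2 = arcsin(0.327124) = 19.0943 degrees

19.0943


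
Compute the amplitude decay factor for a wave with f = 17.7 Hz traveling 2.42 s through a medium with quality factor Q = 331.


pi*f*t/Q = pi*17.7*2.42/331 = 0.406547
A/A0 = exp(-0.406547) = 0.665946

0.665946


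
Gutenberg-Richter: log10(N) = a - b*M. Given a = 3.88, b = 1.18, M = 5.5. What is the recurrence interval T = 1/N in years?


log10(N) = 3.88 - 1.18*5.5 = -2.61
N = 10^-2.61 = 0.002455
T = 1/N = 1/0.002455 = 407.3803 years

407.3803


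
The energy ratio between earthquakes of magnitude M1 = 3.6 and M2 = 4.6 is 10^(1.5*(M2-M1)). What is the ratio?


M2 - M1 = 4.6 - 3.6 = 1.0
1.5 * 1.0 = 1.5
ratio = 10^1.5 = 31.62

31.62


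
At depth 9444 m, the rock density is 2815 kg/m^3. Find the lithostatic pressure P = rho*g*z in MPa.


P = rho * g * z / 1e6
= 2815 * 9.81 * 9444 / 1e6
= 260797476.6 / 1e6
= 260.7975 MPa

260.7975


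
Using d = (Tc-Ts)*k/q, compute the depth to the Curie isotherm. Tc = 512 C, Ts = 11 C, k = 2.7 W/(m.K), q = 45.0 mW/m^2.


T_Curie - T_surf = 512 - 11 = 501 C
Convert q to W/m^2: 45.0 mW/m^2 = 0.045 W/m^2
d = 501 * 2.7 / 0.045 = 30060.0 m

30060.0


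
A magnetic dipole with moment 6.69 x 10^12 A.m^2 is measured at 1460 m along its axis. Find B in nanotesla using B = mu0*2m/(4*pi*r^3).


m = 6.69 x 10^12 = 6690000000000 A.m^2
2m = 13380000000000 A.m^2
r^3 = 1460^3 = 3112136000
B = (4pi*10^-7) * 13380000000000 / (4*pi * 3112136000) * 1e9
= 16813803.882013 / 39108254378.29 * 1e9
= 429929.7974 nT

429929.7974


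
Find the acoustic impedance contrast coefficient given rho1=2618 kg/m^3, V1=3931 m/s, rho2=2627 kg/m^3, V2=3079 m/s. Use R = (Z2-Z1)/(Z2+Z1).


Z1 = 2618 * 3931 = 10291358
Z2 = 2627 * 3079 = 8088533
R = (8088533 - 10291358) / (8088533 + 10291358) = -2202825 / 18379891 = -0.1198

-0.1198


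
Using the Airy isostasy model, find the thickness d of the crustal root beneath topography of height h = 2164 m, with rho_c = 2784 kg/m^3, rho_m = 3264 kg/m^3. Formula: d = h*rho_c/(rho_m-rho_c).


rho_m - rho_c = 3264 - 2784 = 480
d = 2164 * 2784 / 480
= 6024576 / 480
= 12551.2 m

12551.2


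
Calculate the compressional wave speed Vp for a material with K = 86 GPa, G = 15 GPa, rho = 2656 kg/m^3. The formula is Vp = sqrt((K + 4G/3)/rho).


First compute the effective modulus:
K + 4G/3 = 86e9 + 4*15e9/3 = 106000000000.0 Pa
Then divide by density:
106000000000.0 / 2656 = 39909638.5542 Pa/(kg/m^3)
Take the square root:
Vp = sqrt(39909638.5542) = 6317.41 m/s

6317.41


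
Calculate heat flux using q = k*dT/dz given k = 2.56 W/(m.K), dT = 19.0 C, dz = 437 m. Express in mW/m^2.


q = k * dT / dz * 1000
= 2.56 * 19.0 / 437 * 1000
= 0.111304 * 1000
= 111.3043 mW/m^2

111.3043


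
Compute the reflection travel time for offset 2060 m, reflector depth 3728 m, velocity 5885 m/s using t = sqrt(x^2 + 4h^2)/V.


x^2 + 4h^2 = 2060^2 + 4*3728^2 = 4243600 + 55591936 = 59835536
sqrt(59835536) = 7735.3433
t = 7735.3433 / 5885 = 1.3144 s

1.3144


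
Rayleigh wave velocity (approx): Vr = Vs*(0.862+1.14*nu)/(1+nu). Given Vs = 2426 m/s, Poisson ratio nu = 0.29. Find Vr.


Numerator factor = 0.862 + 1.14*0.29 = 1.1926
Denominator = 1 + 0.29 = 1.29
Vr = 2426 * 1.1926 / 1.29 = 2242.83 m/s

2242.83


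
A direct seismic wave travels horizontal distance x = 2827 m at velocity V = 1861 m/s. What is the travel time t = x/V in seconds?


t = x / V
= 2827 / 1861
= 1.5191 s

1.5191


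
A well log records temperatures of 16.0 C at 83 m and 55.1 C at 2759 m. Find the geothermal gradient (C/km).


dT = 55.1 - 16.0 = 39.1 C
dz = 2759 - 83 = 2676 m
gradient = dT/dz * 1000 = 39.1/2676 * 1000 = 14.6114 C/km

14.6114


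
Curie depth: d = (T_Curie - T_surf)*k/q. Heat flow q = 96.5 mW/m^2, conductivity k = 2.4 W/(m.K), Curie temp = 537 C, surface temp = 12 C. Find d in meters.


T_Curie - T_surf = 537 - 12 = 525 C
Convert q to W/m^2: 96.5 mW/m^2 = 0.0965 W/m^2
d = 525 * 2.4 / 0.0965 = 13056.99 m

13056.99


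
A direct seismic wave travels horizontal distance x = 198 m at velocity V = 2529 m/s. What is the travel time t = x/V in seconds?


t = x / V
= 198 / 2529
= 0.0783 s

0.0783


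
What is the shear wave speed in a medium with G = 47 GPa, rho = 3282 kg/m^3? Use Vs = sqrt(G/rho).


Convert G to Pa: G = 47e9 Pa
Compute G/rho = 47e9 / 3282 = 14320536.2584
Vs = sqrt(14320536.2584) = 3784.25 m/s

3784.25


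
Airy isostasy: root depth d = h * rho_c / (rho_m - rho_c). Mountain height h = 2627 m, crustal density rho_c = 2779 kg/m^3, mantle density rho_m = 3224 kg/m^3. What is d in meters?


rho_m - rho_c = 3224 - 2779 = 445
d = 2627 * 2779 / 445
= 7300433 / 445
= 16405.47 m

16405.47


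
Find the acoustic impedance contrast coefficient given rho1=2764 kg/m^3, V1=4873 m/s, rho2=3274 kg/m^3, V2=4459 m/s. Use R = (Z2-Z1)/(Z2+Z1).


Z1 = 2764 * 4873 = 13468972
Z2 = 3274 * 4459 = 14598766
R = (14598766 - 13468972) / (14598766 + 13468972) = 1129794 / 28067738 = 0.0403

0.0403


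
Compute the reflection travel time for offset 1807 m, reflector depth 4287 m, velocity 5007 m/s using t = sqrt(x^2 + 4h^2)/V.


x^2 + 4h^2 = 1807^2 + 4*4287^2 = 3265249 + 73513476 = 76778725
sqrt(76778725) = 8762.347
t = 8762.347 / 5007 = 1.75 s

1.75


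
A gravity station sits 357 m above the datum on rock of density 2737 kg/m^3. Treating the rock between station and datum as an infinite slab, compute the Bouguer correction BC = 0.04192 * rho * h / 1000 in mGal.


BC = 0.04192 * rho * h / 1000
= 0.04192 * 2737 * 357 / 1000
= 40.9604 mGal

40.9604


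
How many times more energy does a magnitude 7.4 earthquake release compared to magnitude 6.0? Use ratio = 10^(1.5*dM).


M2 - M1 = 7.4 - 6.0 = 1.4
1.5 * 1.4 = 2.1
ratio = 10^2.1 = 125.89

125.89


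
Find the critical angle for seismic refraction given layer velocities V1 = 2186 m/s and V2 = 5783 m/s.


V1/V2 = 2186/5783 = 0.378004
theta_c = arcsin(0.378004) = 22.2101 degrees

22.2101


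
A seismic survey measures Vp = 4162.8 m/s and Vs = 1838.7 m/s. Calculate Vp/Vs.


Vp/Vs = 4162.8 / 1838.7
= 2.264

2.264


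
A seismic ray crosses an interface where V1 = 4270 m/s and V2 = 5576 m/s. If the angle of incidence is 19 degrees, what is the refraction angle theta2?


sin(theta1) = sin(19 deg) = 0.325568
sin(theta2) = V2/V1 * sin(theta1) = 5576/4270 * 0.325568 = 0.425145
theta2 = arcsin(0.425145) = 25.1598 degrees

25.1598


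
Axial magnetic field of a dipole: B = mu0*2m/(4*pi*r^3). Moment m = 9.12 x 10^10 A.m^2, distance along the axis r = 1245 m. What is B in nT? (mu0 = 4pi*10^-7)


m = 9.12 x 10^10 = 91200000000 A.m^2
2m = 182400000000 A.m^2
r^3 = 1245^3 = 1929781125
B = (4pi*10^-7) * 182400000000 / (4*pi * 1929781125) * 1e9
= 229210.600006 / 24250344821.34 * 1e9
= 9451.8491 nT

9451.8491


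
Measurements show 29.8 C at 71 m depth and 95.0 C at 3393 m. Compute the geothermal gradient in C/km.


dT = 95.0 - 29.8 = 65.2 C
dz = 3393 - 71 = 3322 m
gradient = dT/dz * 1000 = 65.2/3322 * 1000 = 19.6267 C/km

19.6267


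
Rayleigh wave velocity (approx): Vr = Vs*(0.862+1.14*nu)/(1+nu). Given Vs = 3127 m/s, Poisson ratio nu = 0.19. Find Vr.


Numerator factor = 0.862 + 1.14*0.19 = 1.0786
Denominator = 1 + 0.19 = 1.19
Vr = 3127 * 1.0786 / 1.19 = 2834.27 m/s

2834.27


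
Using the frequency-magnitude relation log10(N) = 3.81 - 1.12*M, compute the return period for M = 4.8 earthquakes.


log10(N) = 3.81 - 1.12*4.8 = -1.566
N = 10^-1.566 = 0.027164
T = 1/N = 1/0.027164 = 36.8129 years

36.8129


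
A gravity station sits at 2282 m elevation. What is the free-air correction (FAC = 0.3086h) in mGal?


FAC = 0.3086 * h
= 0.3086 * 2282
= 704.2252 mGal

704.2252


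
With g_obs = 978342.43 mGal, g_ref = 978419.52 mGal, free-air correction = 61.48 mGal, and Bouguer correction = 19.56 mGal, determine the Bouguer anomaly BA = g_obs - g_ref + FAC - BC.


BA = g_obs - g_ref + FAC - BC
= 978342.43 - 978419.52 + 61.48 - 19.56
= -35.17 mGal

-35.17


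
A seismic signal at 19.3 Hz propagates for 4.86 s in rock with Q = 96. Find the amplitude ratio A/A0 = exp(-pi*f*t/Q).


pi*f*t/Q = pi*19.3*4.86/96 = 3.069532
A/A0 = exp(-3.069532) = 0.046443

0.046443


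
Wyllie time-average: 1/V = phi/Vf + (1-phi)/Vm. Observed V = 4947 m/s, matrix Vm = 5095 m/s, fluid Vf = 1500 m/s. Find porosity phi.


1/V - 1/Vm = 1/4947 - 1/5095 = 5.87e-06
1/Vf - 1/Vm = 1/1500 - 1/5095 = 0.0004704
phi = 5.87e-06 / 0.0004704 = 0.0125

0.0125


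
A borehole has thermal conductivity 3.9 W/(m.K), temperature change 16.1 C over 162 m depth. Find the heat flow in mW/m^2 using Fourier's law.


q = k * dT / dz * 1000
= 3.9 * 16.1 / 162 * 1000
= 0.387593 * 1000
= 387.5926 mW/m^2

387.5926


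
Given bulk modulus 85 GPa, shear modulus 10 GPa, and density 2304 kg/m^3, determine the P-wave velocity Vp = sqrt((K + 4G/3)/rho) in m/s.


First compute the effective modulus:
K + 4G/3 = 85e9 + 4*10e9/3 = 98333333333.33 Pa
Then divide by density:
98333333333.33 / 2304 = 42679398.1481 Pa/(kg/m^3)
Take the square root:
Vp = sqrt(42679398.1481) = 6532.95 m/s

6532.95


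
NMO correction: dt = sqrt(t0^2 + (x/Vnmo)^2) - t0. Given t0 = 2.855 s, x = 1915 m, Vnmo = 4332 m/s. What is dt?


x/Vnmo = 1915/4332 = 0.442059
(x/Vnmo)^2 = 0.195416
t0^2 = 8.151025
sqrt(8.151025 + 0.195416) = 2.889021
dt = 2.889021 - 2.855 = 0.034021

0.034021


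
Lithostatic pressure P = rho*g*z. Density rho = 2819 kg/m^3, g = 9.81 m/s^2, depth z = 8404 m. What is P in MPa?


P = rho * g * z / 1e6
= 2819 * 9.81 * 8404 / 1e6
= 232407493.56 / 1e6
= 232.4075 MPa

232.4075


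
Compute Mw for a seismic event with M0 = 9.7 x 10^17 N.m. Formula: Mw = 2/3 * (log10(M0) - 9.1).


log10(M0) = log10(9.7 x 10^17) = 17.9868
Mw = 2/3 * (17.9868 - 9.1)
= 2/3 * 8.8868
= 5.92

5.92


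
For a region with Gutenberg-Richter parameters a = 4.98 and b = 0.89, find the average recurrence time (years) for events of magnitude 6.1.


log10(N) = 4.98 - 0.89*6.1 = -0.449
N = 10^-0.449 = 0.355631
T = 1/N = 1/0.355631 = 2.8119 years

2.8119


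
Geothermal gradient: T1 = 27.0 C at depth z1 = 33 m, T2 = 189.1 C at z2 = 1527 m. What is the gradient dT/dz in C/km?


dT = 189.1 - 27.0 = 162.1 C
dz = 1527 - 33 = 1494 m
gradient = dT/dz * 1000 = 162.1/1494 * 1000 = 108.5007 C/km

108.5007


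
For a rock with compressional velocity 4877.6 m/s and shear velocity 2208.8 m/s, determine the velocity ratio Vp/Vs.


Vp/Vs = 4877.6 / 2208.8
= 2.2083

2.2083


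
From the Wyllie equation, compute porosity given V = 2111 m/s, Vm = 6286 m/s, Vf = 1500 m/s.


1/V - 1/Vm = 1/2111 - 1/6286 = 0.00031463
1/Vf - 1/Vm = 1/1500 - 1/6286 = 0.00050758
phi = 0.00031463 / 0.00050758 = 0.6199

0.6199


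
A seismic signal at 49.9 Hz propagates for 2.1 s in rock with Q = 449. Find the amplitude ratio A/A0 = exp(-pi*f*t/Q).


pi*f*t/Q = pi*49.9*2.1/449 = 0.733202
A/A0 = exp(-0.733202) = 0.480369

0.480369


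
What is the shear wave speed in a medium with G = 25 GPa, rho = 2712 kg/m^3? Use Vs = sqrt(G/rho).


Convert G to Pa: G = 25e9 Pa
Compute G/rho = 25e9 / 2712 = 9218289.0855
Vs = sqrt(9218289.0855) = 3036.16 m/s

3036.16


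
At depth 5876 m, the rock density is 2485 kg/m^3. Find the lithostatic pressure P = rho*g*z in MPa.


P = rho * g * z / 1e6
= 2485 * 9.81 * 5876 / 1e6
= 143244246.6 / 1e6
= 143.2442 MPa

143.2442


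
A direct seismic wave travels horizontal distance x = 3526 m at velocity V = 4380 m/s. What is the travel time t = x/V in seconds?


t = x / V
= 3526 / 4380
= 0.805 s

0.805


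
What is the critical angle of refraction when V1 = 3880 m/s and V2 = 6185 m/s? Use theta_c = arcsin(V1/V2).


V1/V2 = 3880/6185 = 0.627324
theta_c = arcsin(0.627324) = 38.853 degrees

38.853


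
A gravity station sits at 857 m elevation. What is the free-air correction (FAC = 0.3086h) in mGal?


FAC = 0.3086 * h
= 0.3086 * 857
= 264.4702 mGal

264.4702


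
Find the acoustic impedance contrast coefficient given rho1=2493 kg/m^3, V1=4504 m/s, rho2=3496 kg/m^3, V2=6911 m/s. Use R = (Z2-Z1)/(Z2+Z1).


Z1 = 2493 * 4504 = 11228472
Z2 = 3496 * 6911 = 24160856
R = (24160856 - 11228472) / (24160856 + 11228472) = 12932384 / 35389328 = 0.3654

0.3654


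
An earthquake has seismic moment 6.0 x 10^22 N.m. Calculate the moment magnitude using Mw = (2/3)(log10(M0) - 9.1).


log10(M0) = log10(6.0 x 10^22) = 22.7782
Mw = 2/3 * (22.7782 - 9.1)
= 2/3 * 13.6782
= 9.12

9.12


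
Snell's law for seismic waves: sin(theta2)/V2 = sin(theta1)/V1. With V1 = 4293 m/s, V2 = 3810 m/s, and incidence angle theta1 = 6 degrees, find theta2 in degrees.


sin(theta1) = sin(6 deg) = 0.104528
sin(theta2) = V2/V1 * sin(theta1) = 3810/4293 * 0.104528 = 0.092768
theta2 = arcsin(0.092768) = 5.3229 degrees

5.3229


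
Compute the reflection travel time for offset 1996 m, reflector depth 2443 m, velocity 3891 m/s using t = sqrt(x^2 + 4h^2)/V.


x^2 + 4h^2 = 1996^2 + 4*2443^2 = 3984016 + 23872996 = 27857012
sqrt(27857012) = 5277.9742
t = 5277.9742 / 3891 = 1.3565 s

1.3565


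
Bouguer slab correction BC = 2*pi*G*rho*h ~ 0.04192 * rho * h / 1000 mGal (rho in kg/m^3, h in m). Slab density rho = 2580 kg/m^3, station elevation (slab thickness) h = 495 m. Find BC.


BC = 0.04192 * rho * h / 1000
= 0.04192 * 2580 * 495 / 1000
= 53.536 mGal

53.536


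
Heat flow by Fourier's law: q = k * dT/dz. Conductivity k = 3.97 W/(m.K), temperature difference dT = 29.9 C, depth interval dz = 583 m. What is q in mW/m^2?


q = k * dT / dz * 1000
= 3.97 * 29.9 / 583 * 1000
= 0.203607 * 1000
= 203.6072 mW/m^2

203.6072


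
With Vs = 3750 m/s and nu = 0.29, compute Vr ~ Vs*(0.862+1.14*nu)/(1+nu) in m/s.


Numerator factor = 0.862 + 1.14*0.29 = 1.1926
Denominator = 1 + 0.29 = 1.29
Vr = 3750 * 1.1926 / 1.29 = 3466.86 m/s

3466.86


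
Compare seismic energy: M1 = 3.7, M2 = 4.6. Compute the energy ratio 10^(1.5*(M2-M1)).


M2 - M1 = 4.6 - 3.7 = 0.9
1.5 * 0.9 = 1.35
ratio = 10^1.35 = 22.39

22.39


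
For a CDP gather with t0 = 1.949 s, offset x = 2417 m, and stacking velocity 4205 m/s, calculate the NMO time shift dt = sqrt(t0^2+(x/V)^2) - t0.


x/Vnmo = 2417/4205 = 0.574792
(x/Vnmo)^2 = 0.330386
t0^2 = 3.798601
sqrt(3.798601 + 0.330386) = 2.031991
dt = 2.031991 - 1.949 = 0.082991

0.082991


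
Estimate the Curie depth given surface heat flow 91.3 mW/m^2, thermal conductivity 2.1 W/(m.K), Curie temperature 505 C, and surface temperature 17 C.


T_Curie - T_surf = 505 - 17 = 488 C
Convert q to W/m^2: 91.3 mW/m^2 = 0.0913 W/m^2
d = 488 * 2.1 / 0.0913 = 11224.53 m

11224.53


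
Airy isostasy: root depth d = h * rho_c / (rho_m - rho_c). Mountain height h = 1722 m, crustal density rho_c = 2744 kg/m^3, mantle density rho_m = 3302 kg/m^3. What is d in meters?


rho_m - rho_c = 3302 - 2744 = 558
d = 1722 * 2744 / 558
= 4725168 / 558
= 8468.04 m

8468.04


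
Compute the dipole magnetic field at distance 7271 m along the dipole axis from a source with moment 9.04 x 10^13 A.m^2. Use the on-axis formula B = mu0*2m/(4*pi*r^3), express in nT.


m = 9.04 x 10^13 = 90400000000000 A.m^2
2m = 180800000000000 A.m^2
r^3 = 7271^3 = 384399163511
B = (4pi*10^-7) * 180800000000000 / (4*pi * 384399163511) * 1e9
= 227199980.707614 / 4830502352528.88 * 1e9
= 47034.4416 nT

47034.4416


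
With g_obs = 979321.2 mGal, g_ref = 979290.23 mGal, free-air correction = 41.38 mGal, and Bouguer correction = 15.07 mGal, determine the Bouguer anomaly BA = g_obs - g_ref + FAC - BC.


BA = g_obs - g_ref + FAC - BC
= 979321.2 - 979290.23 + 41.38 - 15.07
= 57.28 mGal

57.28


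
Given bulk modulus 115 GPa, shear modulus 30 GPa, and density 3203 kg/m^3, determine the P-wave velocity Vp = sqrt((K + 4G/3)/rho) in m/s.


First compute the effective modulus:
K + 4G/3 = 115e9 + 4*30e9/3 = 155000000000.0 Pa
Then divide by density:
155000000000.0 / 3203 = 48392132.3759 Pa/(kg/m^3)
Take the square root:
Vp = sqrt(48392132.3759) = 6956.45 m/s

6956.45


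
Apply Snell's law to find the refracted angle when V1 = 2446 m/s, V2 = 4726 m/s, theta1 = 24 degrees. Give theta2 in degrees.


sin(theta1) = sin(24 deg) = 0.406737
sin(theta2) = V2/V1 * sin(theta1) = 4726/2446 * 0.406737 = 0.78587
theta2 = arcsin(0.78587) = 51.8012 degrees

51.8012


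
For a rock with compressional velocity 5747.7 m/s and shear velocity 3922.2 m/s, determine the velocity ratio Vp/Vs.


Vp/Vs = 5747.7 / 3922.2
= 1.4654

1.4654


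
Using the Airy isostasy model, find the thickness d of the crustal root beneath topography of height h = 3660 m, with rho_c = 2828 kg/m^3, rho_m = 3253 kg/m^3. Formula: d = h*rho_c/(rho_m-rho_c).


rho_m - rho_c = 3253 - 2828 = 425
d = 3660 * 2828 / 425
= 10350480 / 425
= 24354.07 m

24354.07


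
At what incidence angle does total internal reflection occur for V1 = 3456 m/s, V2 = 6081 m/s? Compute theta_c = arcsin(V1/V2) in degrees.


V1/V2 = 3456/6081 = 0.568328
theta_c = arcsin(0.568328) = 34.6337 degrees

34.6337


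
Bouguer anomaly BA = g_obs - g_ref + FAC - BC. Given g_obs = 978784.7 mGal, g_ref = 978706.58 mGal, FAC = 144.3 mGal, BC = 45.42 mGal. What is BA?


BA = g_obs - g_ref + FAC - BC
= 978784.7 - 978706.58 + 144.3 - 45.42
= 177.0 mGal

177.0


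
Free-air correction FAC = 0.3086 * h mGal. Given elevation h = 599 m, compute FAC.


FAC = 0.3086 * h
= 0.3086 * 599
= 184.8514 mGal

184.8514


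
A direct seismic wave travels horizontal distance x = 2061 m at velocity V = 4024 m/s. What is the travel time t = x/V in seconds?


t = x / V
= 2061 / 4024
= 0.5122 s

0.5122


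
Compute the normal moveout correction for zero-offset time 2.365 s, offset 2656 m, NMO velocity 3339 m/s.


x/Vnmo = 2656/3339 = 0.795448
(x/Vnmo)^2 = 0.632737
t0^2 = 5.593225
sqrt(5.593225 + 0.632737) = 2.495188
dt = 2.495188 - 2.365 = 0.130188

0.130188


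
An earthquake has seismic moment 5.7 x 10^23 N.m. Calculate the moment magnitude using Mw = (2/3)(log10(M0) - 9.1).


log10(M0) = log10(5.7 x 10^23) = 23.7559
Mw = 2/3 * (23.7559 - 9.1)
= 2/3 * 14.6559
= 9.77

9.77


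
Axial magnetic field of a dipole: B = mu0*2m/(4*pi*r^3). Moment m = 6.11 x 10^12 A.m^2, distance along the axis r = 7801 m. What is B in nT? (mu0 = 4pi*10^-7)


m = 6.11 x 10^12 = 6110000000000 A.m^2
2m = 12220000000000 A.m^2
r^3 = 7801^3 = 474734543401
B = (4pi*10^-7) * 12220000000000 / (4*pi * 474734543401) * 1e9
= 15356104.890747 / 5965690215815.55 * 1e9
= 2574.0701 nT

2574.0701


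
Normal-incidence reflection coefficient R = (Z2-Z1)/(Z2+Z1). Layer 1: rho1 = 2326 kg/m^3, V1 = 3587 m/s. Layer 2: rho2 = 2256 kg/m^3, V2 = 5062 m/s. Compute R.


Z1 = 2326 * 3587 = 8343362
Z2 = 2256 * 5062 = 11419872
R = (11419872 - 8343362) / (11419872 + 8343362) = 3076510 / 19763234 = 0.1557

0.1557


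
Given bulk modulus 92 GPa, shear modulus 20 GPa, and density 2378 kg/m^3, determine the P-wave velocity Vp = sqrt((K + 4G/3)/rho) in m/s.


First compute the effective modulus:
K + 4G/3 = 92e9 + 4*20e9/3 = 118666666666.67 Pa
Then divide by density:
118666666666.67 / 2378 = 49901878.3291 Pa/(kg/m^3)
Take the square root:
Vp = sqrt(49901878.3291) = 7064.13 m/s

7064.13


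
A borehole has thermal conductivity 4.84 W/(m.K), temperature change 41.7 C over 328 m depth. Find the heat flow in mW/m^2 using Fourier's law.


q = k * dT / dz * 1000
= 4.84 * 41.7 / 328 * 1000
= 0.615329 * 1000
= 615.3293 mW/m^2

615.3293


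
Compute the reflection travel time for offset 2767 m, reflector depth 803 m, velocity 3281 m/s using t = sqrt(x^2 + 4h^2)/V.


x^2 + 4h^2 = 2767^2 + 4*803^2 = 7656289 + 2579236 = 10235525
sqrt(10235525) = 3199.3007
t = 3199.3007 / 3281 = 0.9751 s

0.9751


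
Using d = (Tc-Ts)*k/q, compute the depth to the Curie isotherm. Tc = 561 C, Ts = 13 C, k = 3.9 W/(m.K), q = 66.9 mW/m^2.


T_Curie - T_surf = 561 - 13 = 548 C
Convert q to W/m^2: 66.9 mW/m^2 = 0.0669 W/m^2
d = 548 * 3.9 / 0.0669 = 31946.19 m

31946.19


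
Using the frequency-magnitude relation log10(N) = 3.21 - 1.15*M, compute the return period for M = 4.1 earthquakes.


log10(N) = 3.21 - 1.15*4.1 = -1.505
N = 10^-1.505 = 0.031261
T = 1/N = 1/0.031261 = 31.989 years

31.989


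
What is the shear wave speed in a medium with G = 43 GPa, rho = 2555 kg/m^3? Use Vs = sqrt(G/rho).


Convert G to Pa: G = 43e9 Pa
Compute G/rho = 43e9 / 2555 = 16829745.5969
Vs = sqrt(16829745.5969) = 4102.41 m/s

4102.41


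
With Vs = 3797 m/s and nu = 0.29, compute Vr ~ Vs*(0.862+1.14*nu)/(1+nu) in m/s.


Numerator factor = 0.862 + 1.14*0.29 = 1.1926
Denominator = 1 + 0.29 = 1.29
Vr = 3797 * 1.1926 / 1.29 = 3510.31 m/s

3510.31


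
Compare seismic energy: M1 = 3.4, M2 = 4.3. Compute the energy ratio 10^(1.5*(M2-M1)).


M2 - M1 = 4.3 - 3.4 = 0.9
1.5 * 0.9 = 1.35
ratio = 10^1.35 = 22.39

22.39


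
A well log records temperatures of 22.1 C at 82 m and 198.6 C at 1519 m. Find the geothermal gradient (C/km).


dT = 198.6 - 22.1 = 176.5 C
dz = 1519 - 82 = 1437 m
gradient = dT/dz * 1000 = 176.5/1437 * 1000 = 122.8253 C/km

122.8253


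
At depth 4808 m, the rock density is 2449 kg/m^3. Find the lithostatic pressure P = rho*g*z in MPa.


P = rho * g * z / 1e6
= 2449 * 9.81 * 4808 / 1e6
= 115510709.52 / 1e6
= 115.5107 MPa

115.5107


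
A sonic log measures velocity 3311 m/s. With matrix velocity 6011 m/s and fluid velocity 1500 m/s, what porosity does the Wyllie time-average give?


1/V - 1/Vm = 1/3311 - 1/6011 = 0.00013566
1/Vf - 1/Vm = 1/1500 - 1/6011 = 0.0005003
phi = 0.00013566 / 0.0005003 = 0.2712

0.2712


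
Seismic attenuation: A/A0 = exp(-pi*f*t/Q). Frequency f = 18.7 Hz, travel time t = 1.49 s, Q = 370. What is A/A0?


pi*f*t/Q = pi*18.7*1.49/370 = 0.236579
A/A0 = exp(-0.236579) = 0.789324

0.789324


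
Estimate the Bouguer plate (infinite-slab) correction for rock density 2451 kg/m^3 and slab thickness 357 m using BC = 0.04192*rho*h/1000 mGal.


BC = 0.04192 * rho * h / 1000
= 0.04192 * 2451 * 357 / 1000
= 36.6803 mGal

36.6803


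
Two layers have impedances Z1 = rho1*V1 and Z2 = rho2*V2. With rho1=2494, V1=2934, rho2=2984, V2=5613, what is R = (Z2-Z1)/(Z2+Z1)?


Z1 = 2494 * 2934 = 7317396
Z2 = 2984 * 5613 = 16749192
R = (16749192 - 7317396) / (16749192 + 7317396) = 9431796 / 24066588 = 0.3919

0.3919


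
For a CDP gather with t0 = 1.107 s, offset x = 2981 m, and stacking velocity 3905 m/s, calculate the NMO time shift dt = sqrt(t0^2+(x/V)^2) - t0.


x/Vnmo = 2981/3905 = 0.76338
(x/Vnmo)^2 = 0.582749
t0^2 = 1.225449
sqrt(1.225449 + 0.582749) = 1.344693
dt = 1.344693 - 1.107 = 0.237693

0.237693


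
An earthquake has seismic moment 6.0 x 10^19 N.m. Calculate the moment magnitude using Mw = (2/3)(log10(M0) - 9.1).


log10(M0) = log10(6.0 x 10^19) = 19.7782
Mw = 2/3 * (19.7782 - 9.1)
= 2/3 * 10.6782
= 7.12

7.12


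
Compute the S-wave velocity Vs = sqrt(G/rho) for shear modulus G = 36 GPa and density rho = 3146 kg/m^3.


Convert G to Pa: G = 36e9 Pa
Compute G/rho = 36e9 / 3146 = 11443102.3522
Vs = sqrt(11443102.3522) = 3382.77 m/s

3382.77


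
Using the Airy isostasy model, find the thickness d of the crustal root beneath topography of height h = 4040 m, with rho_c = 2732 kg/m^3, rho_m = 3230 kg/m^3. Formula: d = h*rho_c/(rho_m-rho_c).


rho_m - rho_c = 3230 - 2732 = 498
d = 4040 * 2732 / 498
= 11037280 / 498
= 22163.21 m

22163.21


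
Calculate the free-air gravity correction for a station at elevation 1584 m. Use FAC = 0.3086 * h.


FAC = 0.3086 * h
= 0.3086 * 1584
= 488.8224 mGal

488.8224


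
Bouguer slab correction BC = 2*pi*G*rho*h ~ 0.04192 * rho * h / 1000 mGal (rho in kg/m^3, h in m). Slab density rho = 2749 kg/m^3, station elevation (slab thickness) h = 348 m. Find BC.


BC = 0.04192 * rho * h / 1000
= 0.04192 * 2749 * 348 / 1000
= 40.1029 mGal

40.1029


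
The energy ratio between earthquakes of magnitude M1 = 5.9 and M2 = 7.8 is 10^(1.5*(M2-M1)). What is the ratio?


M2 - M1 = 7.8 - 5.9 = 1.9
1.5 * 1.9 = 2.85
ratio = 10^2.85 = 707.95

707.95


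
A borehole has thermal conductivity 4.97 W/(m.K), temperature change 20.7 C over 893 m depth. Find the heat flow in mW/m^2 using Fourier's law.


q = k * dT / dz * 1000
= 4.97 * 20.7 / 893 * 1000
= 0.115206 * 1000
= 115.206 mW/m^2

115.206


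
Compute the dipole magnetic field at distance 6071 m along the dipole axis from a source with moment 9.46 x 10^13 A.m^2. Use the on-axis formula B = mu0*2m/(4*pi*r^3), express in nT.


m = 9.46 x 10^13 = 94600000000000 A.m^2
2m = 189200000000000 A.m^2
r^3 = 6071^3 = 223759095911
B = (4pi*10^-7) * 189200000000000 / (4*pi * 223759095911) * 1e9
= 237755732.023676 / 2811839727551.57 * 1e9
= 84555.2219 nT

84555.2219


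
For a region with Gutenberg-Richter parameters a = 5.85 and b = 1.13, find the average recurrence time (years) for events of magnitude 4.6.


log10(N) = 5.85 - 1.13*4.6 = 0.652
N = 10^0.652 = 4.487454
T = 1/N = 1/4.487454 = 0.2228 years

0.2228


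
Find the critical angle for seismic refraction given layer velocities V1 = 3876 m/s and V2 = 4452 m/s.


V1/V2 = 3876/4452 = 0.87062
theta_c = arcsin(0.87062) = 60.5308 degrees

60.5308


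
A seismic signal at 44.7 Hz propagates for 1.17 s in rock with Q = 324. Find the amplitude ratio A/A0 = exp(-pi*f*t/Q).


pi*f*t/Q = pi*44.7*1.17/324 = 0.507105
A/A0 = exp(-0.507105) = 0.602236

0.602236


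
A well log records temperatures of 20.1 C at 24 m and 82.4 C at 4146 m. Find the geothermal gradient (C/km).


dT = 82.4 - 20.1 = 62.3 C
dz = 4146 - 24 = 4122 m
gradient = dT/dz * 1000 = 62.3/4122 * 1000 = 15.114 C/km

15.114


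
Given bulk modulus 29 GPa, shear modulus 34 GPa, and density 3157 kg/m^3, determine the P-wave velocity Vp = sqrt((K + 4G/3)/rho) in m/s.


First compute the effective modulus:
K + 4G/3 = 29e9 + 4*34e9/3 = 74333333333.33 Pa
Then divide by density:
74333333333.33 / 3157 = 23545560.1309 Pa/(kg/m^3)
Take the square root:
Vp = sqrt(23545560.1309) = 4852.38 m/s

4852.38


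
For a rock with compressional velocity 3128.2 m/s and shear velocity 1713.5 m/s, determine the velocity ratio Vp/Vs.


Vp/Vs = 3128.2 / 1713.5
= 1.8256

1.8256


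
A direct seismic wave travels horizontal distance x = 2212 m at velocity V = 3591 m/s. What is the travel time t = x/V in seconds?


t = x / V
= 2212 / 3591
= 0.616 s

0.616


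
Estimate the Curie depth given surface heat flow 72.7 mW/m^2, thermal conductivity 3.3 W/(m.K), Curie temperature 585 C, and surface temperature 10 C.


T_Curie - T_surf = 585 - 10 = 575 C
Convert q to W/m^2: 72.7 mW/m^2 = 0.0727 W/m^2
d = 575 * 3.3 / 0.0727 = 26100.41 m

26100.41


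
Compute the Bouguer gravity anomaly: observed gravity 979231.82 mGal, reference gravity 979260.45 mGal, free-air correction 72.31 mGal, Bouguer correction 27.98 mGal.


BA = g_obs - g_ref + FAC - BC
= 979231.82 - 979260.45 + 72.31 - 27.98
= 15.7 mGal

15.7


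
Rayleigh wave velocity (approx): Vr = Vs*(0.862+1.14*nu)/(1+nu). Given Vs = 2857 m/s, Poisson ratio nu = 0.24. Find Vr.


Numerator factor = 0.862 + 1.14*0.24 = 1.1356
Denominator = 1 + 0.24 = 1.24
Vr = 2857 * 1.1356 / 1.24 = 2616.46 m/s

2616.46


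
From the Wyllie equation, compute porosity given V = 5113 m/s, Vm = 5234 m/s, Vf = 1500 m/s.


1/V - 1/Vm = 1/5113 - 1/5234 = 4.52e-06
1/Vf - 1/Vm = 1/1500 - 1/5234 = 0.00047561
phi = 4.52e-06 / 0.00047561 = 0.0095

0.0095


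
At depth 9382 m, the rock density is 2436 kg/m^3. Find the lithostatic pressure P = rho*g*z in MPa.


P = rho * g * z / 1e6
= 2436 * 9.81 * 9382 / 1e6
= 224203155.12 / 1e6
= 224.2032 MPa

224.2032


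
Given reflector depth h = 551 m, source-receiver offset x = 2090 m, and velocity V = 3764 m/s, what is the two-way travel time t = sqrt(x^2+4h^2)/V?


x^2 + 4h^2 = 2090^2 + 4*551^2 = 4368100 + 1214404 = 5582504
sqrt(5582504) = 2362.7323
t = 2362.7323 / 3764 = 0.6277 s

0.6277


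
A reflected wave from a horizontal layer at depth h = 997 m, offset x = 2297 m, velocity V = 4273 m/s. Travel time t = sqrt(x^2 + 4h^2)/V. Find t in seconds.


x^2 + 4h^2 = 2297^2 + 4*997^2 = 5276209 + 3976036 = 9252245
sqrt(9252245) = 3041.7503
t = 3041.7503 / 4273 = 0.7119 s

0.7119


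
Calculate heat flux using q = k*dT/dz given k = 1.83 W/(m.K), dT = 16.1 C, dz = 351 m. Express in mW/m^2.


q = k * dT / dz * 1000
= 1.83 * 16.1 / 351 * 1000
= 0.08394 * 1000
= 83.9402 mW/m^2

83.9402


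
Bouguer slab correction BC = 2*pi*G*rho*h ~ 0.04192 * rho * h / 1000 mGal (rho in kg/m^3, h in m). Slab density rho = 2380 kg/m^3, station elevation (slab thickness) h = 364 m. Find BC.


BC = 0.04192 * rho * h / 1000
= 0.04192 * 2380 * 364 / 1000
= 36.3161 mGal

36.3161
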